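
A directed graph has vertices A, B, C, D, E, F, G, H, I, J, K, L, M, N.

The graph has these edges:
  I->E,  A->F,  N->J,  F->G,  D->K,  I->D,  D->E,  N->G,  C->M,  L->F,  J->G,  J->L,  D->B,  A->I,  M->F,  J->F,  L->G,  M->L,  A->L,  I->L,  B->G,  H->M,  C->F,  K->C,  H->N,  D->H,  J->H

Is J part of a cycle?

Yes

J is on a cycle iff J can reach itself via ≥1 edge.
J → H → N → J — yes.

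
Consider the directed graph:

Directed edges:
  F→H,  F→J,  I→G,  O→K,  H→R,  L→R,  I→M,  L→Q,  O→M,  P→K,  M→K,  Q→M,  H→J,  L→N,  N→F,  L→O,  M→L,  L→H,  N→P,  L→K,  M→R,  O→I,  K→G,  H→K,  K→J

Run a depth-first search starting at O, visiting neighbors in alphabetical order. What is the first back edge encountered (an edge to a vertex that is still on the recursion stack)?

L→O

DFS from O (visiting neighbors in alphabetical order); mark gray on enter, black on exit:
O gray
  I gray
    G gray
    G black
    M gray
      K gray
        K→G: G black — skip
        J gray
        J black
      K black
      L gray
        H gray
          H→J: J black — skip
          H→K: K black — skip
          R gray
          R black
        H black
        L→K: K black — skip
        N gray
          F gray
            F→H: H black — skip
            F→J: J black — skip
          F black
          P gray
            P→K: K black — skip
          P black
        N black
        L→O: O is gray → back edge
First back edge: L → O.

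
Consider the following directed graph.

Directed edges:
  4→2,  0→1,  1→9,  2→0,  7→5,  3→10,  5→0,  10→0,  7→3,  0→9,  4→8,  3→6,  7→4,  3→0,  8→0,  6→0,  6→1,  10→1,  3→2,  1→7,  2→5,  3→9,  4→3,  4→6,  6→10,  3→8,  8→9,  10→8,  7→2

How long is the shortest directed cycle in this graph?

For each vertex v, BFS finds the shortest path from v back to v.
The shortest such closed walk is 7 → 2 → 0 → 1 → 7, length 4.

4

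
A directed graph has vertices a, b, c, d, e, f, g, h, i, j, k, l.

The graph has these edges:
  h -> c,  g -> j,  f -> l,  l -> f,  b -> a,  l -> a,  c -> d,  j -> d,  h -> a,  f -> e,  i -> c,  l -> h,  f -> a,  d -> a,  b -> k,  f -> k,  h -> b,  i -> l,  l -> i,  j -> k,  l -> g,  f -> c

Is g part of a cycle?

No

g lies on a cycle iff there is a path from g back to itself.
Exploring from g, it never reaches itself; equivalently, its strongly connected component is a singleton.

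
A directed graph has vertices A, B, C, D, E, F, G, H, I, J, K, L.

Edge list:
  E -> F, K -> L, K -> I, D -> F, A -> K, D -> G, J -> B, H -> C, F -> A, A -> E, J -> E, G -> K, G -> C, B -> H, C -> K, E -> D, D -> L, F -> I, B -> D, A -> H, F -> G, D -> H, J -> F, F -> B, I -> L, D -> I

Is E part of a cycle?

Yes

E is on a cycle iff E can reach itself via ≥1 edge.
E → F → A → E — yes.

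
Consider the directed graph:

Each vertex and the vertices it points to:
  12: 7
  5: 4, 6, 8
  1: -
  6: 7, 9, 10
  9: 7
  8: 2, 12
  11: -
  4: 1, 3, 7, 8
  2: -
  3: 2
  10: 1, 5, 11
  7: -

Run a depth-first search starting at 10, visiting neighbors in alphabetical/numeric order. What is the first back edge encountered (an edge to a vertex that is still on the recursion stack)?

6→10

DFS from 10 (visiting neighbors in alphabetical/numeric order); mark gray on enter, black on exit:
10 gray
  1 gray
  1 black
  5 gray
    4 gray
      4→1: 1 black — skip
      3 gray
        2 gray
        2 black
      3 black
      7 gray
      7 black
      8 gray
        8→2: 2 black — skip
        12 gray
          12→7: 7 black — skip
        12 black
      8 black
    4 black
    6 gray
      6→7: 7 black — skip
      9 gray
        9→7: 7 black — skip
      9 black
      6→10: 10 is gray → back edge
First back edge: 6 → 10.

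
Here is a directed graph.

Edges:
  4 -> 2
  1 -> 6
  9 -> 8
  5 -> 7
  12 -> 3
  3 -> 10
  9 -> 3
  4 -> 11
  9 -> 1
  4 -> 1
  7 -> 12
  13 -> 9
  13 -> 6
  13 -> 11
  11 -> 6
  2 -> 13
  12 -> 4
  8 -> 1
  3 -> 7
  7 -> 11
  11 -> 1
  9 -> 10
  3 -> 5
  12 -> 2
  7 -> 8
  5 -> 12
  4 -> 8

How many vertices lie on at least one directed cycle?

8

A vertex is on a directed cycle iff it belongs to a strongly connected component of size ≥ 2 (or has a self-loop).
The vertices on cycles are {2, 3, 4, 5, 7, 9, 12, 13} — 8 in total.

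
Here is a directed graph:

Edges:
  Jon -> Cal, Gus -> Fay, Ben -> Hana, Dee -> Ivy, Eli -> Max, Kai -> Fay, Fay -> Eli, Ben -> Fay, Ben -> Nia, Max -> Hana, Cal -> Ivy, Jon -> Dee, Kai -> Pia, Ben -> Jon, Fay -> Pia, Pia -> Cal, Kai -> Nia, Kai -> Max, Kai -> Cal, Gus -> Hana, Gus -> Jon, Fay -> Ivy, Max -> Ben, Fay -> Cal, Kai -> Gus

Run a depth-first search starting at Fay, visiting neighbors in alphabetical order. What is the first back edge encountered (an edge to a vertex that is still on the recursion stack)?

Ben→Fay

DFS from Fay (visiting neighbors in alphabetical order); mark gray on enter, black on exit:
Fay gray
  Cal gray
    Ivy gray
    Ivy black
  Cal black
  Eli gray
    Max gray
      Ben gray
        Ben→Fay: Fay is gray → back edge
First back edge: Ben → Fay.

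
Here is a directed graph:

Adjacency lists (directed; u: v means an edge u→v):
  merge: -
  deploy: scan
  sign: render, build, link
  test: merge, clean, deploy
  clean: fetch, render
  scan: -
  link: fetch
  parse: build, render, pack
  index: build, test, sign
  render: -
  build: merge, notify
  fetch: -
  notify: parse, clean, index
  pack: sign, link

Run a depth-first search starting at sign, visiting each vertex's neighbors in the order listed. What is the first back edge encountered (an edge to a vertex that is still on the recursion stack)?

parse→build

DFS from sign (visiting each vertex's neighbors in the order listed); mark gray on enter, black on exit:
sign gray
  render gray
  render black
  build gray
    merge gray
    merge black
    notify gray
      parse gray
        parse→build: build is gray → back edge
First back edge: parse → build.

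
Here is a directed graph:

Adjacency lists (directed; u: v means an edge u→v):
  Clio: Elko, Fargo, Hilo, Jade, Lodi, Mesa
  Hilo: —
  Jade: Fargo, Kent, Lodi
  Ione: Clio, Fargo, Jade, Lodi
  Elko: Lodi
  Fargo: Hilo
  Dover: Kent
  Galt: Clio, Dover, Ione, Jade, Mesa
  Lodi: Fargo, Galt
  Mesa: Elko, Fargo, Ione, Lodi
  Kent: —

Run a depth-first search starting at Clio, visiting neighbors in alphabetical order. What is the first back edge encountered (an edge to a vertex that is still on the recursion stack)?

Galt->Clio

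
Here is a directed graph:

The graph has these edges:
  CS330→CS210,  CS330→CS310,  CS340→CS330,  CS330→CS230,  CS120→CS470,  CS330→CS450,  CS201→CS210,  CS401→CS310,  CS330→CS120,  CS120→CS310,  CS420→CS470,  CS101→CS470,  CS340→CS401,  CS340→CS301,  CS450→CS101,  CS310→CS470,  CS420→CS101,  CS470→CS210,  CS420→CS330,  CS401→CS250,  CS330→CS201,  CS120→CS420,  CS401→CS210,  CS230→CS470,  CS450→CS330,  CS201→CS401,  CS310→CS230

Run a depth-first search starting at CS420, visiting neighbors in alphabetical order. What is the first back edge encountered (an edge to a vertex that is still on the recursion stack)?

CS120→CS420

DFS from CS420 (visiting neighbors in alphabetical order); mark gray on enter, black on exit:
CS420 gray
  CS101 gray
    CS470 gray
      CS210 gray
      CS210 black
    CS470 black
  CS101 black
  CS330 gray
    CS120 gray
      CS310 gray
        CS230 gray
          CS230→CS470: CS470 black — skip
        CS230 black
        CS310→CS470: CS470 black — skip
      CS310 black
      CS120→CS420: CS420 is gray → back edge
First back edge: CS120 → CS420.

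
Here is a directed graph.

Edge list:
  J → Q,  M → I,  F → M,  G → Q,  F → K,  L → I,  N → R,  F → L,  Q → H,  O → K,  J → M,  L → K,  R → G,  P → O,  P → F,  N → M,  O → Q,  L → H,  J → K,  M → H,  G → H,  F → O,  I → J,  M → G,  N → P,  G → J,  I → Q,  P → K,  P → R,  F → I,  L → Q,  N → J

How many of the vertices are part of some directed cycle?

4

A vertex is on a directed cycle iff it belongs to a strongly connected component of size ≥ 2 (or has a self-loop).
The vertices on cycles are {G, I, J, M} — 4 in total.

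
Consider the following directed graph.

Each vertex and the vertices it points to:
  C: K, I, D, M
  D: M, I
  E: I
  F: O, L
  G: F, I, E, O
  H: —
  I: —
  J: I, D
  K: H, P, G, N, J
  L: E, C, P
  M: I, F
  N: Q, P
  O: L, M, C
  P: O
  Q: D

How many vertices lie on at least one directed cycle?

A vertex is on a directed cycle iff it belongs to a strongly connected component of size ≥ 2 (or has a self-loop).
The vertices on cycles are {C, D, F, G, J, K, L, M, N, O, P, Q} — 12 in total.

12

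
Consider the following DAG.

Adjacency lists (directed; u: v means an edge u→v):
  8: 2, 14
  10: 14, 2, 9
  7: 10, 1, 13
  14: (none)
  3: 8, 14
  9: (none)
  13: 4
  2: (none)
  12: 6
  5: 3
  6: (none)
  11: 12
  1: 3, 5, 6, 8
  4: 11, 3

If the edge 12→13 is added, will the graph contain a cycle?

Yes

Adding 12→13 creates a cycle iff 13 can already reach 12.
Path from 13: 13 → 4 → 11 → 12.
So 13 → … → 12 → 13 is a cycle.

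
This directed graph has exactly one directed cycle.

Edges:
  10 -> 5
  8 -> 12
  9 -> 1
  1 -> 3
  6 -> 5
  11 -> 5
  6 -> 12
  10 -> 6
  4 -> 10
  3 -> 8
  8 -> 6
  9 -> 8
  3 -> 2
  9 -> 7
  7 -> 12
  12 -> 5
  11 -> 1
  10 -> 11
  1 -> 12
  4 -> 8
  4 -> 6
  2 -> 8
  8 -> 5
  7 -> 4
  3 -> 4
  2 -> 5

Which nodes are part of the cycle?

1, 3, 4, 10, 11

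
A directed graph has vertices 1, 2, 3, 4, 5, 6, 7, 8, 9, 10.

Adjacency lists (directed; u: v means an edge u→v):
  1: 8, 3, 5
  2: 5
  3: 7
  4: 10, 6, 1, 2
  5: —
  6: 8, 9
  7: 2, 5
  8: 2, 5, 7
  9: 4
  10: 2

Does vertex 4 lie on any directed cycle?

Yes

4 is on a cycle iff 4 can reach itself via ≥1 edge.
4 → 6 → 9 → 4 — yes.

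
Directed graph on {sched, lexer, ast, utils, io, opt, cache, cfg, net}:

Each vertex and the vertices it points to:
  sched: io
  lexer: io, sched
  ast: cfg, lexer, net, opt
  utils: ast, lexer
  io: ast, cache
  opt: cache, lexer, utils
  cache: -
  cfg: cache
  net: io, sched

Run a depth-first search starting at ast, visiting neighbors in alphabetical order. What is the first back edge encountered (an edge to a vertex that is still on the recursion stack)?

DFS from ast (visiting neighbors in alphabetical order); mark gray on enter, black on exit:
ast gray
  cfg gray
    cache gray
    cache black
  cfg black
  lexer gray
    io gray
      io→ast: ast is gray → back edge
First back edge: io → ast.

io->ast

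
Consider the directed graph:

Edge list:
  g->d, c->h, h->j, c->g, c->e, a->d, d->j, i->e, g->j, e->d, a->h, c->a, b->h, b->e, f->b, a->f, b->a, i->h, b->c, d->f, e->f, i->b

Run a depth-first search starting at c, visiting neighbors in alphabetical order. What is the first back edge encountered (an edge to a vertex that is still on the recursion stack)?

b→a

DFS from c (visiting neighbors in alphabetical order); mark gray on enter, black on exit:
c gray
  a gray
    d gray
      f gray
        b gray
          b→a: a is gray → back edge
First back edge: b → a.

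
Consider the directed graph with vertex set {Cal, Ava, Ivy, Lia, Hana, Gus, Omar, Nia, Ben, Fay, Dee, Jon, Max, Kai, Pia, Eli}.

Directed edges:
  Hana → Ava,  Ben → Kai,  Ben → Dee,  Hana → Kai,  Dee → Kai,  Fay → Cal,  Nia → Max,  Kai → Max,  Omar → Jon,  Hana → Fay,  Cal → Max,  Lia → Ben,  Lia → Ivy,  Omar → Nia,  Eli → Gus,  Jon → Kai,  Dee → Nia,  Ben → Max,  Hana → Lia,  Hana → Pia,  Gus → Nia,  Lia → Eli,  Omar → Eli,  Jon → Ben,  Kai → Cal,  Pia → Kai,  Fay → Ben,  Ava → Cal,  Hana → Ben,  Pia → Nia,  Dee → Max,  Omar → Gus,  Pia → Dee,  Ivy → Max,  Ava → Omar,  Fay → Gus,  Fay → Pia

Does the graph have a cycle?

DFS with white/gray/black marking, starting from Cal:
Cal gray
  Max gray
  Max black
Cal black
Ava gray
  Ava→Cal: Cal black — skip
  Omar gray
    Jon gray
      Kai gray
        Kai→Cal: Cal black — skip
        Kai→Max: Max black — skip
      Kai black
      Ben gray
        Ben→Kai: Kai black — skip
        Ben→Max: Max black — skip
        Dee gray
          Nia gray
            Nia→Max: Max black — skip
          Nia black
          Dee→Kai: Kai black — skip
          Dee→Max: Max black — skip
        Dee black
      Ben black
    Jon black
    Eli gray
      Gus gray
        Gus→Nia: Nia black — skip
      Gus black
    Eli black
    Omar→Nia: Nia black — skip
    Omar→Gus: Gus black — skip
  Omar black
Ava black
Ivy gray
  Ivy→Max: Max black — skip
Ivy black
Lia gray
  Lia→Ben: Ben black — skip
  Lia→Eli: Eli black — skip
  Lia→Ivy: Ivy black — skip
Lia black
Hana gray
  Hana→Ben: Ben black — skip
  Hana→Ava: Ava black — skip
  Fay gray
    Pia gray
      Pia→Nia: Nia black — skip
      Pia→Dee: Dee black — skip
      Pia→Kai: Kai black — skip
    Pia black
    Fay→Ben: Ben black — skip
    Fay→Cal: Cal black — skip
    Fay→Gus: Gus black — skip
  Fay black
  Hana→Lia: Lia black — skip
  Hana→Kai: Kai black — skip
  Hana→Pia: Pia black — skip
Hana black
Every edge goes to a white or black vertex — no back edge, so the graph is acyclic.

No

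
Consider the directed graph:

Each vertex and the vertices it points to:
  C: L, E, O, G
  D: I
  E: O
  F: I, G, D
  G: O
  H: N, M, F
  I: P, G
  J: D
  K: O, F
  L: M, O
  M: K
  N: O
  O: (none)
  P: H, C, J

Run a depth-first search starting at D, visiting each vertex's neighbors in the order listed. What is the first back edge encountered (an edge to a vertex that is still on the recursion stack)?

F→I

DFS from D (visiting each vertex's neighbors in the order listed); mark gray on enter, black on exit:
D gray
  I gray
    P gray
      H gray
        N gray
          O gray
          O black
        N black
        M gray
          K gray
            K→O: O black — skip
            F gray
              F→I: I is gray → back edge
First back edge: F → I.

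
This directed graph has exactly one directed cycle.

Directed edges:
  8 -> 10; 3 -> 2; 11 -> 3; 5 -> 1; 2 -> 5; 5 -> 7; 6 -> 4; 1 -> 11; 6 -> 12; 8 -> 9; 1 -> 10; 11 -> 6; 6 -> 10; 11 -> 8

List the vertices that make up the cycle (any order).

1, 2, 3, 5, 11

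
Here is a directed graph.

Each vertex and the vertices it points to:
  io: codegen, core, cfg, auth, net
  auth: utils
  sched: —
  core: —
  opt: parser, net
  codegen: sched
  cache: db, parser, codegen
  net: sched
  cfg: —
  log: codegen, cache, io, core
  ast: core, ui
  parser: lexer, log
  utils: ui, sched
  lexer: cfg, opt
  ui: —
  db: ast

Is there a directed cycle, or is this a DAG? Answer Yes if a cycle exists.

Yes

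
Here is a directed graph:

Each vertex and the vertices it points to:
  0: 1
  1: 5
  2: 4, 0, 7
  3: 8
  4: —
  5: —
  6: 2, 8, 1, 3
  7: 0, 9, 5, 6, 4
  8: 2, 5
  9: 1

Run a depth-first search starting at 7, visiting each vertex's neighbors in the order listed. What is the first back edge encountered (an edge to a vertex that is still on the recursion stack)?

2→7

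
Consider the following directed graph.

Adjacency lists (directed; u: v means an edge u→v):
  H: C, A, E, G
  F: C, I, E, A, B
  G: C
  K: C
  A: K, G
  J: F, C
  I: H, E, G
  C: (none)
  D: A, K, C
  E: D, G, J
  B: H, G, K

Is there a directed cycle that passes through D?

No

D lies on a cycle iff there is a path from D back to itself.
Exploring from D, it never reaches itself; equivalently, its strongly connected component is a singleton.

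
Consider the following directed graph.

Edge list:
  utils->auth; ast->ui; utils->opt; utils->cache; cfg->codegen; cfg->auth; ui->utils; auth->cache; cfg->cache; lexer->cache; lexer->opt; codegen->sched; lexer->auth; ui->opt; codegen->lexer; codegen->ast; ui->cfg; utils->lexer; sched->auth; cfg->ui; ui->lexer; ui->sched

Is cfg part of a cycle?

Yes

cfg is on a cycle iff cfg can reach itself via ≥1 edge.
cfg → ui → cfg — yes.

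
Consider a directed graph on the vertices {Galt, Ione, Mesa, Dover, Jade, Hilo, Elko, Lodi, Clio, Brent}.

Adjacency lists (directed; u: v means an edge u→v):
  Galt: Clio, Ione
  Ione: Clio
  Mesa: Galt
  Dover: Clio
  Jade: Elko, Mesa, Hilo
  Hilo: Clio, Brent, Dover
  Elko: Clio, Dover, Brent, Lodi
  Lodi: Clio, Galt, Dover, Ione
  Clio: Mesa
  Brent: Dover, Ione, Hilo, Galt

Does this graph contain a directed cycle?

Yes

DFS with white/gray/black marking, starting from Lodi:
Lodi gray
  Clio gray
    Mesa gray
      Galt gray
        Galt→Clio: Clio is gray → back edge
Back edge found, so a cycle exists: Clio → Mesa → Galt → Clio.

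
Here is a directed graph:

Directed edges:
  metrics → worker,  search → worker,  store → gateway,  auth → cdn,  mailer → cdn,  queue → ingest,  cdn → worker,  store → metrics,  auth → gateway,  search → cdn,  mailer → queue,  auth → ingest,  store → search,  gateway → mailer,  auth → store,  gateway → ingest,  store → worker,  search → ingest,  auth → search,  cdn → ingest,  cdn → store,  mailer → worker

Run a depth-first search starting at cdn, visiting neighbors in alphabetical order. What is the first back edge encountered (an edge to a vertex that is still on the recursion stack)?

mailer→cdn

DFS from cdn (visiting neighbors in alphabetical order); mark gray on enter, black on exit:
cdn gray
  ingest gray
  ingest black
  store gray
    gateway gray
      gateway→ingest: ingest black — skip
      mailer gray
        mailer→cdn: cdn is gray → back edge
First back edge: mailer → cdn.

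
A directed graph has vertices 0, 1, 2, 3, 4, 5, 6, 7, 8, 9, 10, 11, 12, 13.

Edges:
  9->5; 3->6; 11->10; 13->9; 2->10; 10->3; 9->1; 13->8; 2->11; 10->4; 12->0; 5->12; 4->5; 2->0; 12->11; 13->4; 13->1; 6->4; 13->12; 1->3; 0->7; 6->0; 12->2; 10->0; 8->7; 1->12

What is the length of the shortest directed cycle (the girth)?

5

For each vertex v, BFS finds the shortest path from v back to v.
The shortest such closed walk is 5 → 12 → 11 → 10 → 4 → 5, length 5.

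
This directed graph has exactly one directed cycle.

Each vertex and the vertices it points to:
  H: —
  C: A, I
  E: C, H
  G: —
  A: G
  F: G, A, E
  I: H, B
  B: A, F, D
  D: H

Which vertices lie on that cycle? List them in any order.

DFS with gray/black marking from B:
B gray
  A gray
    G gray
    G black
  A black
  F gray
    F→G: G black — skip
    F→A: A black — skip
    E gray
      C gray
        C→A: A black — skip
        I gray
          H gray
          H black
          I→B: B is gray → back edge
Back edge closes the cycle B → F → E → C → I → B; its vertices are {B, C, E, F, I}.

B, C, E, F, I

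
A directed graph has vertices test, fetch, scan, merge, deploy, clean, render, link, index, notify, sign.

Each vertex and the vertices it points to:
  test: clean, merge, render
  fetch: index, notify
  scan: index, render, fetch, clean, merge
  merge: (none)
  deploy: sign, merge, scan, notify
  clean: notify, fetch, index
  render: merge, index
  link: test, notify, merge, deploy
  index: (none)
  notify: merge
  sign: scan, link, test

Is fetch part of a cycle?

fetch lies on a cycle iff there is a path from fetch back to itself.
Exploring from fetch, it never reaches itself; equivalently, its strongly connected component is a singleton.

No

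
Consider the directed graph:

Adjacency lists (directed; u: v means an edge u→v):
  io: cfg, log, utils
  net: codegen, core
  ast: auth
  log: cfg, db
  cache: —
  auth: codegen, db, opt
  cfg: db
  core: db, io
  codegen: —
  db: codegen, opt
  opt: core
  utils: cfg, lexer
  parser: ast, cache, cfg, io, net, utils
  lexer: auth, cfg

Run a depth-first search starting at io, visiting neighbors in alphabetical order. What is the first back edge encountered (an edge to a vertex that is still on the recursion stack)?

core→db

DFS from io (visiting neighbors in alphabetical order); mark gray on enter, black on exit:
io gray
  cfg gray
    db gray
      codegen gray
      codegen black
      opt gray
        core gray
          core→db: db is gray → back edge
First back edge: core → db.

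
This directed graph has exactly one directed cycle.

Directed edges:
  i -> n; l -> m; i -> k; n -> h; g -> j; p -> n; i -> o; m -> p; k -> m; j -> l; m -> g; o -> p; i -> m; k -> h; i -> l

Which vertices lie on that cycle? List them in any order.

g, j, l, m

DFS with gray/black marking from l:
l gray
  m gray
    p gray
      n gray
        h gray
        h black
      n black
    p black
    g gray
      j gray
        j→l: l is gray → back edge
Back edge closes the cycle l → m → g → j → l; its vertices are {g, j, l, m}.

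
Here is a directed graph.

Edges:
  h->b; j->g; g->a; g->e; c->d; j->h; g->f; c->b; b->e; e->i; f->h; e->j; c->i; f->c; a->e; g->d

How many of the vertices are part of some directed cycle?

8

A vertex is on a directed cycle iff it belongs to a strongly connected component of size ≥ 2 (or has a self-loop).
The vertices on cycles are {a, b, c, e, f, g, h, j} — 8 in total.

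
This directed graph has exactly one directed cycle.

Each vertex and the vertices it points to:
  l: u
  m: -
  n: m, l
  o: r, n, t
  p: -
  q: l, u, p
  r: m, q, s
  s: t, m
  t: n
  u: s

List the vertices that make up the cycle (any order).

l, n, s, t, u

DFS with gray/black marking from n:
n gray
  m gray
  m black
  l gray
    u gray
      s gray
        t gray
          t→n: n is gray → back edge
Back edge closes the cycle n → l → u → s → t → n; its vertices are {l, n, s, t, u}.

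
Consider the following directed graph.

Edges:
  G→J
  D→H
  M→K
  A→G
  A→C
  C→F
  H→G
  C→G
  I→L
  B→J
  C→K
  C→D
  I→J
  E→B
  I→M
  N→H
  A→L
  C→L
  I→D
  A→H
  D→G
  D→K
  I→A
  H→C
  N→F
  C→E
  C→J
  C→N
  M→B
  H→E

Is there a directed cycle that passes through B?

B lies on a cycle iff there is a path from B back to itself.
Exploring from B, it never reaches itself; equivalently, its strongly connected component is a singleton.

No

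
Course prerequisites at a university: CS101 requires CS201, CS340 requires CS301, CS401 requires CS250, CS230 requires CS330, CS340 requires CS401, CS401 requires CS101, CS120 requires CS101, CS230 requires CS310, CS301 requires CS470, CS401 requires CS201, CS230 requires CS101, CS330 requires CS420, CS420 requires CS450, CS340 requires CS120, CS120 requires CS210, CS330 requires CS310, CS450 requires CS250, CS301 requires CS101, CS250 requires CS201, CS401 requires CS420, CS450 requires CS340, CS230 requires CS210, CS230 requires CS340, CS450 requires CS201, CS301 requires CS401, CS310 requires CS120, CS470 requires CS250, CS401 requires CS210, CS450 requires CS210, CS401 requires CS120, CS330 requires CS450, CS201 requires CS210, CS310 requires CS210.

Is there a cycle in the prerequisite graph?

Yes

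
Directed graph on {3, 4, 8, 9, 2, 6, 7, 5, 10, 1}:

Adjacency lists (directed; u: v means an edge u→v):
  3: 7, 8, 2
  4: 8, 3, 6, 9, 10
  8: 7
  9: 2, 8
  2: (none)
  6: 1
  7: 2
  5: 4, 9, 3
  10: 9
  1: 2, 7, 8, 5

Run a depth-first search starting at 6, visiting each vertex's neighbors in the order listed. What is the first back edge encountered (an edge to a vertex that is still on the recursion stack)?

4->6

DFS from 6 (visiting each vertex's neighbors in the order listed); mark gray on enter, black on exit:
6 gray
  1 gray
    2 gray
    2 black
    7 gray
      7→2: 2 black — skip
    7 black
    8 gray
      8→7: 7 black — skip
    8 black
    5 gray
      4 gray
        4→8: 8 black — skip
        3 gray
          3→7: 7 black — skip
          3→8: 8 black — skip
          3→2: 2 black — skip
        3 black
        4→6: 6 is gray → back edge
First back edge: 4 → 6.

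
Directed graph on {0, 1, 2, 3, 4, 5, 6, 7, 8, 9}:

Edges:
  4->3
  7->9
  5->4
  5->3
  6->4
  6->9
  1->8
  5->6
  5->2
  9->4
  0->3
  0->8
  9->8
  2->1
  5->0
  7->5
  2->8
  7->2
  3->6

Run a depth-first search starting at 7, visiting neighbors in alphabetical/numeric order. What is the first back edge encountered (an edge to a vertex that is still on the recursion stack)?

DFS from 7 (visiting neighbors in alphabetical/numeric order); mark gray on enter, black on exit:
7 gray
  2 gray
    1 gray
      8 gray
      8 black
    1 black
    2→8: 8 black — skip
  2 black
  5 gray
    0 gray
      3 gray
        6 gray
          4 gray
            4→3: 3 is gray → back edge
First back edge: 4 → 3.

4->3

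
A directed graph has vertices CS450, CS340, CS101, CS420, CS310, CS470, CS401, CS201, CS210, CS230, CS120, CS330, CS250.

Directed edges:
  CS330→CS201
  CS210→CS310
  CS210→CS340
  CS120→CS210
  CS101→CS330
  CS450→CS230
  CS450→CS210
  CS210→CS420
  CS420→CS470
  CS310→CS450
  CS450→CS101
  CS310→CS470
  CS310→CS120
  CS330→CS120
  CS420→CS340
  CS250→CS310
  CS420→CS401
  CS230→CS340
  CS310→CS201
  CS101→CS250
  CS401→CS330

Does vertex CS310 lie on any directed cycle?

Yes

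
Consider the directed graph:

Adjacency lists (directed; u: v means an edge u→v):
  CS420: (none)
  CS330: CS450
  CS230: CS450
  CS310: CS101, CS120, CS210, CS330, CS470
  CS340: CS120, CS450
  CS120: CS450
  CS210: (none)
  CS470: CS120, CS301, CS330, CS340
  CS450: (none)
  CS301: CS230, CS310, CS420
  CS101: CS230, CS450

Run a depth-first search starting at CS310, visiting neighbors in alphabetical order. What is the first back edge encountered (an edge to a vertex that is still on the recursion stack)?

CS301->CS310

DFS from CS310 (visiting neighbors in alphabetical order); mark gray on enter, black on exit:
CS310 gray
  CS101 gray
    CS230 gray
      CS450 gray
      CS450 black
    CS230 black
    CS101→CS450: CS450 black — skip
  CS101 black
  CS120 gray
    CS120→CS450: CS450 black — skip
  CS120 black
  CS210 gray
  CS210 black
  CS330 gray
    CS330→CS450: CS450 black — skip
  CS330 black
  CS470 gray
    CS470→CS120: CS120 black — skip
    CS301 gray
      CS301→CS230: CS230 black — skip
      CS301→CS310: CS310 is gray → back edge
First back edge: CS301 → CS310.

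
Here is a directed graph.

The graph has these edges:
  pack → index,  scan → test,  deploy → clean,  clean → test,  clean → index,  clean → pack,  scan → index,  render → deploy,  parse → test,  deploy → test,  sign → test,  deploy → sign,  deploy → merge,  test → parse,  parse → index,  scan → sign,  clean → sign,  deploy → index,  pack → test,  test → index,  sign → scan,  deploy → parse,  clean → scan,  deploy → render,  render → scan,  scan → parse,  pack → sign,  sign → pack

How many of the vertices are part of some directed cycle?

A vertex is on a directed cycle iff it belongs to a strongly connected component of size ≥ 2 (or has a self-loop).
The vertices on cycles are {pack, scan, sign, test, parse, deploy, render} — 7 in total.

7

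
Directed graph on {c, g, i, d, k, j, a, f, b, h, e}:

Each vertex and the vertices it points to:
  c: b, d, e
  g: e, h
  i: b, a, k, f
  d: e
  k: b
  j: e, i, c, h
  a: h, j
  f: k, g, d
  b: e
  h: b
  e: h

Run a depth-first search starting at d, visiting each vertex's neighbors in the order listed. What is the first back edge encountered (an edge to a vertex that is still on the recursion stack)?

b→e

DFS from d (visiting each vertex's neighbors in the order listed); mark gray on enter, black on exit:
d gray
  e gray
    h gray
      b gray
        b→e: e is gray → back edge
First back edge: b → e.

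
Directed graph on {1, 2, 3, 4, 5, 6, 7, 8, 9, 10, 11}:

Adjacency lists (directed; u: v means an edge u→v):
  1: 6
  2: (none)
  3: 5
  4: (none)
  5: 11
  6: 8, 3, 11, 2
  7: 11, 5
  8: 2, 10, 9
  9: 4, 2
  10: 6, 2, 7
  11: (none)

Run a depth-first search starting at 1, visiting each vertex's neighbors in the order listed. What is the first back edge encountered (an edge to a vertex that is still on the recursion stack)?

10→6

DFS from 1 (visiting each vertex's neighbors in the order listed); mark gray on enter, black on exit:
1 gray
  6 gray
    8 gray
      2 gray
      2 black
      10 gray
        10→6: 6 is gray → back edge
First back edge: 10 → 6.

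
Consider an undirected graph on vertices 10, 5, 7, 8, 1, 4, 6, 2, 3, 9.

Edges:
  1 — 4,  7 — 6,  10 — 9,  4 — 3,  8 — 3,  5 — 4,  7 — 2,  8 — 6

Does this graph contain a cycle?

No

DFS, tracking each vertex's parent; an edge to a visited non-parent vertex closes a cycle.
Start from 6:
visit 6 (parent –)
  visit 7 (parent 6)
    visit 2 (parent 7)
      2–7: parent, skip
    7–6: parent, skip
  visit 8 (parent 6)
    visit 3 (parent 8)
      3–8: parent, skip
      visit 4 (parent 3)
        visit 1 (parent 4)
          1–4: parent, skip
        visit 5 (parent 4)
          5–4: parent, skip
        4–3: parent, skip
    8–6: parent, skip
visit 10 (parent –)
  visit 9 (parent 10)
    9–10: parent, skip
No non-parent visited neighbor found — the graph is a forest.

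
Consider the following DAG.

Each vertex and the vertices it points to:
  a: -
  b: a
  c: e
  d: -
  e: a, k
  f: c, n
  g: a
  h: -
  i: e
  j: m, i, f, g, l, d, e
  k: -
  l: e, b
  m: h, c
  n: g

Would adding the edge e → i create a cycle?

Adding e→i creates a cycle iff i can already reach e.
Path from i: i → e.
So i → … → e → i is a cycle.

Yes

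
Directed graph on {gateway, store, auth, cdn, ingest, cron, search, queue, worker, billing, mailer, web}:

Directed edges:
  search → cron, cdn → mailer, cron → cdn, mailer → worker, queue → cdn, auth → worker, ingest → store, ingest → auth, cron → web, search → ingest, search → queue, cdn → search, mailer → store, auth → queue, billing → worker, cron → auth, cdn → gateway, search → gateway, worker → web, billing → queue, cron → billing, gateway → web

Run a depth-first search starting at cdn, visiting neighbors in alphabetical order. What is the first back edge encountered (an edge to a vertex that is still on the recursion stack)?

queue->cdn

DFS from cdn (visiting neighbors in alphabetical order); mark gray on enter, black on exit:
cdn gray
  gateway gray
    web gray
    web black
  gateway black
  mailer gray
    store gray
    store black
    worker gray
      worker→web: web black — skip
    worker black
  mailer black
  search gray
    cron gray
      auth gray
        queue gray
          queue→cdn: cdn is gray → back edge
First back edge: queue → cdn.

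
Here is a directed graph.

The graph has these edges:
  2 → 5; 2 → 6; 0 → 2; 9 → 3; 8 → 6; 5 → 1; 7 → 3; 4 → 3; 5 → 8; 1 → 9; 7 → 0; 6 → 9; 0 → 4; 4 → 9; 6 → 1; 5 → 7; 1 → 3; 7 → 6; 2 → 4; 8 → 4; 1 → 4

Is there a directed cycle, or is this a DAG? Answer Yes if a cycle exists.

DFS with white/gray/black marking, starting from 9:
9 gray
  3 gray
  3 black
9 black
4 gray
  4→3: 3 black — skip
  4→9: 9 black — skip
4 black
2 gray
  6 gray
    6→9: 9 black — skip
    1 gray
      1→9: 9 black — skip
      1→3: 3 black — skip
      1→4: 4 black — skip
    1 black
  6 black
  5 gray
    8 gray
      8→4: 4 black — skip
      8→6: 6 black — skip
    8 black
    7 gray
      7→6: 6 black — skip
      7→3: 3 black — skip
      0 gray
        0→2: 2 is gray → back edge
Back edge found, so a cycle exists: 2 → 5 → 7 → 0 → 2.

Yes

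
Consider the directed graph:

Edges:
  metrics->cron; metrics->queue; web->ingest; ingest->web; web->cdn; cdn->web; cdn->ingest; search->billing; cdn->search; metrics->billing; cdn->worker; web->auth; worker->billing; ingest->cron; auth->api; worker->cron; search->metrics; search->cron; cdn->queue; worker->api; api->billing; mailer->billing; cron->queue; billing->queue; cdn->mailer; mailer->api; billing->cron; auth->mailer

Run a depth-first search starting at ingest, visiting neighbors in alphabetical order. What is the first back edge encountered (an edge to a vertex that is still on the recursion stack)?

cdn→ingest

DFS from ingest (visiting neighbors in alphabetical order); mark gray on enter, black on exit:
ingest gray
  cron gray
    queue gray
    queue black
  cron black
  web gray
    auth gray
      api gray
        billing gray
          billing→cron: cron black — skip
          billing→queue: queue black — skip
        billing black
      api black
      mailer gray
        mailer→api: api black — skip
        mailer→billing: billing black — skip
      mailer black
    auth black
    cdn gray
      cdn→ingest: ingest is gray → back edge
First back edge: cdn → ingest.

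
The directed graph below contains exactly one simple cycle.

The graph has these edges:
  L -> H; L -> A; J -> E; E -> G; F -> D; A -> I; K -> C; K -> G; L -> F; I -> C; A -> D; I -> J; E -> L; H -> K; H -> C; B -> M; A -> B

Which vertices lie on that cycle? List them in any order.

DFS with gray/black marking from L:
L gray
  A gray
    D gray
    D black
    B gray
      M gray
      M black
    B black
    I gray
      J gray
        E gray
          G gray
          G black
          E→L: L is gray → back edge
Back edge closes the cycle L → A → I → J → E → L; its vertices are {A, E, I, J, L}.

A, E, I, J, L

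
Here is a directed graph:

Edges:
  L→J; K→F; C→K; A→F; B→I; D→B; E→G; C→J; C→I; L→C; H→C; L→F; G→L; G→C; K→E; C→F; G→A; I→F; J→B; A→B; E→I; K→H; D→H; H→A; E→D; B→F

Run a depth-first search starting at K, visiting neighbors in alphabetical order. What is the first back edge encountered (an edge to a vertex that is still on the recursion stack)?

DFS from K (visiting neighbors in alphabetical order); mark gray on enter, black on exit:
K gray
  E gray
    D gray
      B gray
        F gray
        F black
        I gray
          I→F: F black — skip
        I black
      B black
      H gray
        A gray
          A→B: B black — skip
          A→F: F black — skip
        A black
        C gray
          C→F: F black — skip
          C→I: I black — skip
          J gray
            J→B: B black — skip
          J black
          C→K: K is gray → back edge
First back edge: C → K.

C→K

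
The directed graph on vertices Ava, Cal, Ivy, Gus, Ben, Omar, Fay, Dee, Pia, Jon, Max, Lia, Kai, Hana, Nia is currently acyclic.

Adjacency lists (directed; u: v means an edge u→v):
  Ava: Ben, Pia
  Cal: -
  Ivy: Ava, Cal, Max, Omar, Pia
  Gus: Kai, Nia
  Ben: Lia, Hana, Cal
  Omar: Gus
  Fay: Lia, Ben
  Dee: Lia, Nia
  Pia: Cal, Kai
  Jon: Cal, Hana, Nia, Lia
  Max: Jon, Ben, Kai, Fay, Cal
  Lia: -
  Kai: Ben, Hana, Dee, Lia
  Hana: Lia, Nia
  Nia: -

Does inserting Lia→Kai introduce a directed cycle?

Adding Lia→Kai creates a cycle iff Kai can already reach Lia.
Path from Kai: Kai → Lia.
So Kai → … → Lia → Kai is a cycle.

Yes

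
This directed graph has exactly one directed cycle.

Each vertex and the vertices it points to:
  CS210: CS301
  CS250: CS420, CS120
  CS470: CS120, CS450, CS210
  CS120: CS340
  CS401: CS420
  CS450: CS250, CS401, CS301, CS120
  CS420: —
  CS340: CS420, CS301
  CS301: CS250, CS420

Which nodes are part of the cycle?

CS120, CS250, CS301, CS340

DFS with gray/black marking from CS120:
CS120 gray
  CS340 gray
    CS420 gray
    CS420 black
    CS301 gray
      CS250 gray
        CS250→CS420: CS420 black — skip
        CS250→CS120: CS120 is gray → back edge
Back edge closes the cycle CS120 → CS340 → CS301 → CS250 → CS120; its vertices are {CS120, CS250, CS301, CS340}.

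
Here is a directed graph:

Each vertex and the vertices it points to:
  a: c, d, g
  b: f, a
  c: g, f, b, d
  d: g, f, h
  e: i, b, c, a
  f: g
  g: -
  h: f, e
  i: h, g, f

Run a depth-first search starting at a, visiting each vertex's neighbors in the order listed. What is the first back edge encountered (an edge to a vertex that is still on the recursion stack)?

DFS from a (visiting each vertex's neighbors in the order listed); mark gray on enter, black on exit:
a gray
  c gray
    g gray
    g black
    f gray
      f→g: g black — skip
    f black
    b gray
      b→f: f black — skip
      b→a: a is gray → back edge
First back edge: b → a.

b->a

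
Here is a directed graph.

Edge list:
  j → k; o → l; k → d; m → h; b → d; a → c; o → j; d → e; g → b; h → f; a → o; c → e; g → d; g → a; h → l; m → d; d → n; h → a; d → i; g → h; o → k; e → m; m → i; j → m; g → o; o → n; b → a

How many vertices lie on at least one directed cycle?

A vertex is on a directed cycle iff it belongs to a strongly connected component of size ≥ 2 (or has a self-loop).
The vertices on cycles are {a, c, d, e, h, j, k, m, o} — 9 in total.

9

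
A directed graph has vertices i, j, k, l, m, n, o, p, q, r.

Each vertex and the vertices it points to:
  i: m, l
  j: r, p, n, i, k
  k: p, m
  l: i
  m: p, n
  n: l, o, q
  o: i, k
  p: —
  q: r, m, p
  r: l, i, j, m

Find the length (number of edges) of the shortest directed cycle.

2

For each vertex v, BFS finds the shortest path from v back to v.
The shortest such closed walk is j → r → j, length 2.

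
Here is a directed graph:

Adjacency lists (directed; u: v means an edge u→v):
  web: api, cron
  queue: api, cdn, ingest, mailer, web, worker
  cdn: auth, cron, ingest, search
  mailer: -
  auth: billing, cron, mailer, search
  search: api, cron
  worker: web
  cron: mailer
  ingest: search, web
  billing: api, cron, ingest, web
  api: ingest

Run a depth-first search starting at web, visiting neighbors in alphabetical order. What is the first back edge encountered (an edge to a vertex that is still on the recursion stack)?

DFS from web (visiting neighbors in alphabetical order); mark gray on enter, black on exit:
web gray
  api gray
    ingest gray
      search gray
        search→api: api is gray → back edge
First back edge: search → api.

search→api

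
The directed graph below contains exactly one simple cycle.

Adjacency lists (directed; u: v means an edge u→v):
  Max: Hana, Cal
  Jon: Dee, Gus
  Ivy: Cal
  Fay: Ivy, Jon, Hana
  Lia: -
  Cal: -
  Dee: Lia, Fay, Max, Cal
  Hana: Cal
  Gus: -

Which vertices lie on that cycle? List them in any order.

DFS with gray/black marking from Dee:
Dee gray
  Lia gray
  Lia black
  Fay gray
    Ivy gray
      Cal gray
      Cal black
    Ivy black
    Jon gray
      Jon→Dee: Dee is gray → back edge
Back edge closes the cycle Dee → Fay → Jon → Dee; its vertices are {Dee, Fay, Jon}.

Dee, Fay, Jon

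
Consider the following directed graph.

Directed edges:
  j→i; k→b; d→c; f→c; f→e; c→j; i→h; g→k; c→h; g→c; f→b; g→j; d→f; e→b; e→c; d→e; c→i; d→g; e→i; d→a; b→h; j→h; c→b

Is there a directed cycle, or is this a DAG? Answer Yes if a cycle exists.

No

DFS with white/gray/black marking, starting from c:
c gray
  h gray
  h black
  i gray
    i→h: h black — skip
  i black
  b gray
    b→h: h black — skip
  b black
  j gray
    j→h: h black — skip
    j→i: i black — skip
  j black
c black
a gray
a black
d gray
  e gray
    e→i: i black — skip
    e→b: b black — skip
    e→c: c black — skip
  e black
  g gray
    k gray
      k→b: b black — skip
    k black
    g→c: c black — skip
    g→j: j black — skip
  g black
  f gray
    f→c: c black — skip
    f→b: b black — skip
    f→e: e black — skip
  f black
  d→c: c black — skip
  d→a: a black — skip
d black
Every edge goes to a white or black vertex — no back edge, so the graph is acyclic.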